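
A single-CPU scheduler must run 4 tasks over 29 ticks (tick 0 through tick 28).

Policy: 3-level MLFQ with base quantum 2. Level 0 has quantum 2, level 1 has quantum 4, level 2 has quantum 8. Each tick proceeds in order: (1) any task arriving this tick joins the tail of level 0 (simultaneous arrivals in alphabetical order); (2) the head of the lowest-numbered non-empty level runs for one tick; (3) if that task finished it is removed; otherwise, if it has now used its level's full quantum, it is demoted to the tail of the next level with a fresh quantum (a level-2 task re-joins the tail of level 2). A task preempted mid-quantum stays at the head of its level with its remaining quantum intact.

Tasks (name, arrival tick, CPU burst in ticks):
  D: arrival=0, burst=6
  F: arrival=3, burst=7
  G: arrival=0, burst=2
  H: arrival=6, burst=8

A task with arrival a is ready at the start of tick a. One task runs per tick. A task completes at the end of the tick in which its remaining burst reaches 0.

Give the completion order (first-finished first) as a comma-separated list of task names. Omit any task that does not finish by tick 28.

completion order = G, D, F, H

t=0: L0/L1/L2 = DG/-/- → run D
t=1: L0/L1/L2 = DG/-/- → run D
t=2: L0/L1/L2 = G/D/- → run G
t=3: L0/L1/L2 = GF/D/- → run G
t=4: L0/L1/L2 = F/D/- → run F
t=5: L0/L1/L2 = F/D/- → run F
t=6: L0/L1/L2 = H/DF/- → run H
t=7: L0/L1/L2 = H/DF/- → run H
t=8: L0/L1/L2 = -/DFH/- → run D
t=9: L0/L1/L2 = -/DFH/- → run D
t=10: L0/L1/L2 = -/DFH/- → run D
t=11: L0/L1/L2 = -/DFH/- → run D
t=12: L0/L1/L2 = -/FH/- → run F
t=13: L0/L1/L2 = -/FH/- → run F
t=14: L0/L1/L2 = -/FH/- → run F
t=15: L0/L1/L2 = -/FH/- → run F
t=16: L0/L1/L2 = -/H/F → run H
t=17: L0/L1/L2 = -/H/F → run H
t=18: L0/L1/L2 = -/H/F → run H
t=19: L0/L1/L2 = -/H/F → run H
t=20: L0/L1/L2 = -/-/FH → run F
t=21: L0/L1/L2 = -/-/H → run H
t=22: L0/L1/L2 = -/-/H → run H
t=23: (idle)
t=24: (idle)
t=25: (idle)
t=26: (idle)
t=27: (idle)
t=28: (idle)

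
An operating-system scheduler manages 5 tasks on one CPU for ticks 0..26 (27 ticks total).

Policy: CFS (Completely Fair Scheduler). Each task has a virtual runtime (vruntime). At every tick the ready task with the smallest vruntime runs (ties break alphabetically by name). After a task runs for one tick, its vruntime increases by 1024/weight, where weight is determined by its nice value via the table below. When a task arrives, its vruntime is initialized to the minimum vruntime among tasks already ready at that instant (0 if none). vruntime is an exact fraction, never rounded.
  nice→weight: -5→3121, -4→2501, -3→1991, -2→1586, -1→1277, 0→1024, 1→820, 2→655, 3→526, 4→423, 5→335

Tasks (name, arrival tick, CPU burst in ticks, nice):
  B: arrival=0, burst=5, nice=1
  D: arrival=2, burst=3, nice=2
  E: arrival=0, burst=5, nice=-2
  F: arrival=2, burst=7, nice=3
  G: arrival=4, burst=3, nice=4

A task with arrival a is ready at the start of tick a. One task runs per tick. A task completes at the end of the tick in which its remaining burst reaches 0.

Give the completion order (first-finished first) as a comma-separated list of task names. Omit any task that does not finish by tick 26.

completion order = E, D, B, G, F

t=0: vr[B=0 E=0] → run B
t=1: vr[B=256/205 E=0] → run E
t=2: vr[B=256/205 D=512/793 E=512/793 F=512/793] → run D
t=3: vr[B=256/205 D=1147392/519415 E=512/793 F=512/793] → run E
t=4: vr[B=256/205 D=1147392/519415 E=1024/793 F=512/793 G=512/793] → run F
t=5: vr[B=256/205 D=1147392/519415 E=1024/793 F=540672/208559 G=512/793] → run G
t=6: vr[B=256/205 D=1147392/519415 E=1024/793 F=540672/208559 G=1028608/335439] → run B
t=7: vr[B=512/205 D=1147392/519415 E=1024/793 F=540672/208559 G=1028608/335439] → run E
t=8: vr[B=512/205 D=1147392/519415 E=1536/793 F=540672/208559 G=1028608/335439] → run E
t=9: vr[B=512/205 D=1147392/519415 E=2048/793 F=540672/208559 G=1028608/335439] → run D
t=10: vr[B=512/205 D=1959424/519415 E=2048/793 F=540672/208559 G=1028608/335439] → run B
t=11: vr[B=768/205 D=1959424/519415 E=2048/793 F=540672/208559 G=1028608/335439] → run E
t=12: vr[B=768/205 D=1959424/519415 F=540672/208559 G=1028608/335439] → run F
t=13: vr[B=768/205 D=1959424/519415 F=946688/208559 G=1028608/335439] → run G
t=14: vr[B=768/205 D=1959424/519415 F=946688/208559 G=1840640/335439] → run B
t=15: vr[B=1024/205 D=1959424/519415 F=946688/208559 G=1840640/335439] → run D
t=16: vr[B=1024/205 F=946688/208559 G=1840640/335439] → run F
t=17: vr[B=1024/205 F=1352704/208559 G=1840640/335439] → run B
t=18: vr[F=1352704/208559 G=1840640/335439] → run G
t=19: vr[F=1352704/208559] → run F
t=20: vr[F=1758720/208559] → run F
t=21: vr[F=2164736/208559] → run F
t=22: vr[F=2570752/208559] → run F
t=23: (idle)
t=24: (idle)
t=25: (idle)
t=26: (idle)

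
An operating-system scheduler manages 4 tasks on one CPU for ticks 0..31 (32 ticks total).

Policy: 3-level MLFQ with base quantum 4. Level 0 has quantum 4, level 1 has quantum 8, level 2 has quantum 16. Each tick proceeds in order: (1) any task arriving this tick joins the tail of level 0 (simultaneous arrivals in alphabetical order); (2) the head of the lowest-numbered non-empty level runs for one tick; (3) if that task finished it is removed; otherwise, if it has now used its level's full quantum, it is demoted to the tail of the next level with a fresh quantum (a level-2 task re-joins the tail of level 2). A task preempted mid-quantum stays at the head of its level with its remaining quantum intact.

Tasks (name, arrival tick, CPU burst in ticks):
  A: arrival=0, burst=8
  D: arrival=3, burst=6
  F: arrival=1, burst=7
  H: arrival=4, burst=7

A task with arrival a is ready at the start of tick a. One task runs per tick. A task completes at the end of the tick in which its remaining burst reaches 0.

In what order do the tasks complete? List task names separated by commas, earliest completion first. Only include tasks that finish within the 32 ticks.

completion order = A, F, D, H

t=0: L0/L1/L2 = A/-/- → run A
t=1: L0/L1/L2 = AF/-/- → run A
t=2: L0/L1/L2 = AF/-/- → run A
t=3: L0/L1/L2 = AFD/-/- → run A
t=4: L0/L1/L2 = FDH/A/- → run F
t=5: L0/L1/L2 = FDH/A/- → run F
t=6: L0/L1/L2 = FDH/A/- → run F
t=7: L0/L1/L2 = FDH/A/- → run F
t=8: L0/L1/L2 = DH/AF/- → run D
t=9: L0/L1/L2 = DH/AF/- → run D
t=10: L0/L1/L2 = DH/AF/- → run D
t=11: L0/L1/L2 = DH/AF/- → run D
t=12: L0/L1/L2 = H/AFD/- → run H
t=13: L0/L1/L2 = H/AFD/- → run H
t=14: L0/L1/L2 = H/AFD/- → run H
t=15: L0/L1/L2 = H/AFD/- → run H
t=16: L0/L1/L2 = -/AFDH/- → run A
t=17: L0/L1/L2 = -/AFDH/- → run A
t=18: L0/L1/L2 = -/AFDH/- → run A
t=19: L0/L1/L2 = -/AFDH/- → run A
t=20: L0/L1/L2 = -/FDH/- → run F
t=21: L0/L1/L2 = -/FDH/- → run F
t=22: L0/L1/L2 = -/FDH/- → run F
t=23: L0/L1/L2 = -/DH/- → run D
t=24: L0/L1/L2 = -/DH/- → run D
t=25: L0/L1/L2 = -/H/- → run H
t=26: L0/L1/L2 = -/H/- → run H
t=27: L0/L1/L2 = -/H/- → run H
t=28: (idle)
t=29: (idle)
t=30: (idle)
t=31: (idle)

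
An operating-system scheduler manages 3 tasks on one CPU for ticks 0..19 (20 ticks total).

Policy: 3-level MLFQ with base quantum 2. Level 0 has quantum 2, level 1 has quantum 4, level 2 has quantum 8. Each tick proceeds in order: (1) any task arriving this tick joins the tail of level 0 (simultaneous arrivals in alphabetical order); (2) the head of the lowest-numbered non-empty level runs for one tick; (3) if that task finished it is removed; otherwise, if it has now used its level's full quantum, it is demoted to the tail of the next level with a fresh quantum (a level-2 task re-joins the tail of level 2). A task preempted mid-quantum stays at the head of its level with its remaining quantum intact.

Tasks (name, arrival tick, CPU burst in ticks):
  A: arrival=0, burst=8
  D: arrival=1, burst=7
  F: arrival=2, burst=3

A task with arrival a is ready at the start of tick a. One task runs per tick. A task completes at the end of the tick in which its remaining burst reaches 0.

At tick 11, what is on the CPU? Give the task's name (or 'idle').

running at tick 11 = D

t=0: L0/L1/L2 = A/-/- → run A
t=1: L0/L1/L2 = AD/-/- → run A
t=2: L0/L1/L2 = DF/A/- → run D
t=3: L0/L1/L2 = DF/A/- → run D
t=4: L0/L1/L2 = F/AD/- → run F
t=5: L0/L1/L2 = F/AD/- → run F
t=6: L0/L1/L2 = -/ADF/- → run A
t=7: L0/L1/L2 = -/ADF/- → run A
t=8: L0/L1/L2 = -/ADF/- → run A
t=9: L0/L1/L2 = -/ADF/- → run A
t=10: L0/L1/L2 = -/DF/A → run D
t=11: L0/L1/L2 = -/DF/A → run D
t=12: L0/L1/L2 = -/DF/A → run D
t=13: L0/L1/L2 = -/DF/A → run D
t=14: L0/L1/L2 = -/F/AD → run F
t=15: L0/L1/L2 = -/-/AD → run A
t=16: L0/L1/L2 = -/-/AD → run A
t=17: L0/L1/L2 = -/-/D → run D
t=18: (idle)
t=19: (idle)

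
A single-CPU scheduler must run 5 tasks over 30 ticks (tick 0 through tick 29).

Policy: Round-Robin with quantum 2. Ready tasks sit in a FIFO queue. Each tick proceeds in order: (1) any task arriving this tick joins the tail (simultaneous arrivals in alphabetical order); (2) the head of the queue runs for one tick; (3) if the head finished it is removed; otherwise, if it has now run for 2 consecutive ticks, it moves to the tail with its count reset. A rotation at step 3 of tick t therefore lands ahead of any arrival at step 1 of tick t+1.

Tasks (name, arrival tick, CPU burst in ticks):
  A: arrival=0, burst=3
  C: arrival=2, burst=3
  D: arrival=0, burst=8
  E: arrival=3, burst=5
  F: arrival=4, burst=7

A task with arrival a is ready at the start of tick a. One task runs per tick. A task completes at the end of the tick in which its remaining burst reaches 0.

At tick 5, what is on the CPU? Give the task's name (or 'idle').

running at tick 5 = C

t=0: queue=[A,D] q_used=0 → run A
t=1: queue=[A,D] q_used=1 → run A
t=2: queue=[D,A,C] q_used=0 → run D
t=3: queue=[D,A,C,E] q_used=1 → run D
t=4: queue=[A,C,E,D,F] q_used=0 → run A
t=5: queue=[C,E,D,F] q_used=0 → run C
t=6: queue=[C,E,D,F] q_used=1 → run C
t=7: queue=[E,D,F,C] q_used=0 → run E
t=8: queue=[E,D,F,C] q_used=1 → run E
t=9: queue=[D,F,C,E] q_used=0 → run D
t=10: queue=[D,F,C,E] q_used=1 → run D
t=11: queue=[F,C,E,D] q_used=0 → run F
t=12: queue=[F,C,E,D] q_used=1 → run F
t=13: queue=[C,E,D,F] q_used=0 → run C
t=14: queue=[E,D,F] q_used=0 → run E
t=15: queue=[E,D,F] q_used=1 → run E
t=16: queue=[D,F,E] q_used=0 → run D
t=17: queue=[D,F,E] q_used=1 → run D
t=18: queue=[F,E,D] q_used=0 → run F
t=19: queue=[F,E,D] q_used=1 → run F
t=20: queue=[E,D,F] q_used=0 → run E
t=21: queue=[D,F] q_used=0 → run D
t=22: queue=[D,F] q_used=1 → run D
t=23: queue=[F] q_used=0 → run F
t=24: queue=[F] q_used=1 → run F
t=25: queue=[F] q_used=0 → run F
t=26: (idle)
t=27: (idle)
t=28: (idle)
t=29: (idle)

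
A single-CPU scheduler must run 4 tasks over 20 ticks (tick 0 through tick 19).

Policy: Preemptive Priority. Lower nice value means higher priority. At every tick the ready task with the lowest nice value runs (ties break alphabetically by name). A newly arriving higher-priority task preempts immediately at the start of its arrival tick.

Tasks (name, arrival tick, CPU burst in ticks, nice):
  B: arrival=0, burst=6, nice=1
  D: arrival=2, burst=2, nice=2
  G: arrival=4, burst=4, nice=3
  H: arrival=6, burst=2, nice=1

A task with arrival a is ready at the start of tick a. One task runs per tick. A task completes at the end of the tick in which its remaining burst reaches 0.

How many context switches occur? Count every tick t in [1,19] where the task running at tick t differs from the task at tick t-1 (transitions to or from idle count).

t=0: ready={B} → run B
t=1: ready={B} → run B
t=2: ready={B,D} → run B
t=3: ready={B,D} → run B
t=4: ready={B,D,G} → run B
t=5: ready={B,D,G} → run B
t=6: ready={D,G,H} → run H
t=7: ready={D,G,H} → run H
t=8: ready={D,G} → run D
t=9: ready={D,G} → run D
t=10: ready={G} → run G
t=11: ready={G} → run G
t=12: ready={G} → run G
t=13: ready={G} → run G
t=14: (idle)
t=15: (idle)
t=16: (idle)
t=17: (idle)
t=18: (idle)
t=19: (idle)

context switches = 4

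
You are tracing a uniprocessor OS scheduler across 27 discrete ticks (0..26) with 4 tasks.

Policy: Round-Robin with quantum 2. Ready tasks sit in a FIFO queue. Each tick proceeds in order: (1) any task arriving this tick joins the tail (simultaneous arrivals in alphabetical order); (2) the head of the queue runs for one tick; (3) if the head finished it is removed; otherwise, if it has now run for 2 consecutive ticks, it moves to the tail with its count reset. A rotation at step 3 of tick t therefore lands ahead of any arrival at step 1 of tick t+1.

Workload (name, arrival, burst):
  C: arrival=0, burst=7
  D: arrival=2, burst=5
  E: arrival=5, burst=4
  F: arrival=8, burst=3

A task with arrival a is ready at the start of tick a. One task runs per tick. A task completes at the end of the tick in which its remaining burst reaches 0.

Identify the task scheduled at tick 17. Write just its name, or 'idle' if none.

running at tick 17 = D

t=0: queue=[C] q_used=0 → run C
t=1: queue=[C] q_used=1 → run C
t=2: queue=[C,D] q_used=0 → run C
t=3: queue=[C,D] q_used=1 → run C
t=4: queue=[D,C] q_used=0 → run D
t=5: queue=[D,C,E] q_used=1 → run D
t=6: queue=[C,E,D] q_used=0 → run C
t=7: queue=[C,E,D] q_used=1 → run C
t=8: queue=[E,D,C,F] q_used=0 → run E
t=9: queue=[E,D,C,F] q_used=1 → run E
t=10: queue=[D,C,F,E] q_used=0 → run D
t=11: queue=[D,C,F,E] q_used=1 → run D
t=12: queue=[C,F,E,D] q_used=0 → run C
t=13: queue=[F,E,D] q_used=0 → run F
t=14: queue=[F,E,D] q_used=1 → run F
t=15: queue=[E,D,F] q_used=0 → run E
t=16: queue=[E,D,F] q_used=1 → run E
t=17: queue=[D,F] q_used=0 → run D
t=18: queue=[F] q_used=0 → run F
t=19: (idle)
t=20: (idle)
t=21: (idle)
t=22: (idle)
t=23: (idle)
t=24: (idle)
t=25: (idle)
t=26: (idle)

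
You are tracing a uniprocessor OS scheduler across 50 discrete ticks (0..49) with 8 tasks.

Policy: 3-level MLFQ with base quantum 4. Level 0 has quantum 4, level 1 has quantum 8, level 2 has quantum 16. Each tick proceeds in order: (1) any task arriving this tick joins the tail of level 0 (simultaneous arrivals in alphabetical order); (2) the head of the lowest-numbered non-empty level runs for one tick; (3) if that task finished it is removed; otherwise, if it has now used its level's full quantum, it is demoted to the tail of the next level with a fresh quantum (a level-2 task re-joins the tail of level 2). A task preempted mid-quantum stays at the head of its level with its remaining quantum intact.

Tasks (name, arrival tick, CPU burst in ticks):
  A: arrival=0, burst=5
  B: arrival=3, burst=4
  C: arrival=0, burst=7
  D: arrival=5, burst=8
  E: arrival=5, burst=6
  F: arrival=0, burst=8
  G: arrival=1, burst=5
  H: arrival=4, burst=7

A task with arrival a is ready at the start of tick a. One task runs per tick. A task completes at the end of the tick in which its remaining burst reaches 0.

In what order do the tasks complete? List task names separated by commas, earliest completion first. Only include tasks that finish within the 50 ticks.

t=0: L0/L1/L2 = ACF/-/- → run A
t=1: L0/L1/L2 = ACFG/-/- → run A
t=2: L0/L1/L2 = ACFG/-/- → run A
t=3: L0/L1/L2 = ACFGB/-/- → run A
t=4: L0/L1/L2 = CFGBH/A/- → run C
t=5: L0/L1/L2 = CFGBHDE/A/- → run C
t=6: L0/L1/L2 = CFGBHDE/A/- → run C
t=7: L0/L1/L2 = CFGBHDE/A/- → run C
t=8: L0/L1/L2 = FGBHDE/AC/- → run F
t=9: L0/L1/L2 = FGBHDE/AC/- → run F
t=10: L0/L1/L2 = FGBHDE/AC/- → run F
t=11: L0/L1/L2 = FGBHDE/AC/- → run F
t=12: L0/L1/L2 = GBHDE/ACF/- → run G
t=13: L0/L1/L2 = GBHDE/ACF/- → run G
t=14: L0/L1/L2 = GBHDE/ACF/- → run G
t=15: L0/L1/L2 = GBHDE/ACF/- → run G
t=16: L0/L1/L2 = BHDE/ACFG/- → run B
t=17: L0/L1/L2 = BHDE/ACFG/- → run B
t=18: L0/L1/L2 = BHDE/ACFG/- → run B
t=19: L0/L1/L2 = BHDE/ACFG/- → run B
t=20: L0/L1/L2 = HDE/ACFG/- → run H
t=21: L0/L1/L2 = HDE/ACFG/- → run H
t=22: L0/L1/L2 = HDE/ACFG/- → run H
t=23: L0/L1/L2 = HDE/ACFG/- → run H
t=24: L0/L1/L2 = DE/ACFGH/- → run D
t=25: L0/L1/L2 = DE/ACFGH/- → run D
t=26: L0/L1/L2 = DE/ACFGH/- → run D
t=27: L0/L1/L2 = DE/ACFGH/- → run D
t=28: L0/L1/L2 = E/ACFGHD/- → run E
t=29: L0/L1/L2 = E/ACFGHD/- → run E
t=30: L0/L1/L2 = E/ACFGHD/- → run E
t=31: L0/L1/L2 = E/ACFGHD/- → run E
t=32: L0/L1/L2 = -/ACFGHDE/- → run A
t=33: L0/L1/L2 = -/CFGHDE/- → run C
t=34: L0/L1/L2 = -/CFGHDE/- → run C
t=35: L0/L1/L2 = -/CFGHDE/- → run C
t=36: L0/L1/L2 = -/FGHDE/- → run F
t=37: L0/L1/L2 = -/FGHDE/- → run F
t=38: L0/L1/L2 = -/FGHDE/- → run F
t=39: L0/L1/L2 = -/FGHDE/- → run F
t=40: L0/L1/L2 = -/GHDE/- → run G
t=41: L0/L1/L2 = -/HDE/- → run H
t=42: L0/L1/L2 = -/HDE/- → run H
t=43: L0/L1/L2 = -/HDE/- → run H
t=44: L0/L1/L2 = -/DE/- → run D
t=45: L0/L1/L2 = -/DE/- → run D
t=46: L0/L1/L2 = -/DE/- → run D
t=47: L0/L1/L2 = -/DE/- → run D
t=48: L0/L1/L2 = -/E/- → run E
t=49: L0/L1/L2 = -/E/- → run E

completion order = B, A, C, F, G, H, D, E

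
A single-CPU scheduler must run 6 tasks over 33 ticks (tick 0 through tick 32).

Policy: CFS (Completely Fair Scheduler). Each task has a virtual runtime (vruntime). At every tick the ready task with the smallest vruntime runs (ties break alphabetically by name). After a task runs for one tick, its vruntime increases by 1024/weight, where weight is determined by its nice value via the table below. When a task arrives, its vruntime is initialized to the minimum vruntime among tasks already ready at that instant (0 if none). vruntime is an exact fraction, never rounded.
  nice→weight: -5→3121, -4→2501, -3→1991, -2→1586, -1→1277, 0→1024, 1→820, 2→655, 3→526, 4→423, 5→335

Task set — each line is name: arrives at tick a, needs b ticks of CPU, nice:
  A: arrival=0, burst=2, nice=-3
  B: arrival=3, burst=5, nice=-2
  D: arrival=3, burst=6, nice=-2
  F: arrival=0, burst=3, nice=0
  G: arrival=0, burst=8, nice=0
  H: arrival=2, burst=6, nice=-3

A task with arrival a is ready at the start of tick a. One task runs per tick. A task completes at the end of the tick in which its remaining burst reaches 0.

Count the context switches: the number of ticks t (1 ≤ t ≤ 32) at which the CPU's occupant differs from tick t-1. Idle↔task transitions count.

t=0: vr[A=0 F=0 G=0] → run A
t=1: vr[A=1024/1991 F=0 G=0] → run F
t=2: vr[A=1024/1991 F=1 G=0 H=0] → run G
t=3: vr[A=1024/1991 B=0 D=0 F=1 G=1 H=0] → run B
t=4: vr[A=1024/1991 B=512/793 D=0 F=1 G=1 H=0] → run D
t=5: vr[A=1024/1991 B=512/793 D=512/793 F=1 G=1 H=0] → run H
t=6: vr[A=1024/1991 B=512/793 D=512/793 F=1 G=1 H=1024/1991] → run A
t=7: vr[B=512/793 D=512/793 F=1 G=1 H=1024/1991] → run H
t=8: vr[B=512/793 D=512/793 F=1 G=1 H=2048/1991] → run B
t=9: vr[B=1024/793 D=512/793 F=1 G=1 H=2048/1991] → run D
t=10: vr[B=1024/793 D=1024/793 F=1 G=1 H=2048/1991] → run F
t=11: vr[B=1024/793 D=1024/793 F=2 G=1 H=2048/1991] → run G
t=12: vr[B=1024/793 D=1024/793 F=2 G=2 H=2048/1991] → run H
t=13: vr[B=1024/793 D=1024/793 F=2 G=2 H=3072/1991] → run B
t=14: vr[B=1536/793 D=1024/793 F=2 G=2 H=3072/1991] → run D
t=15: vr[B=1536/793 D=1536/793 F=2 G=2 H=3072/1991] → run H
t=16: vr[B=1536/793 D=1536/793 F=2 G=2 H=4096/1991] → run B
t=17: vr[B=2048/793 D=1536/793 F=2 G=2 H=4096/1991] → run D
t=18: vr[B=2048/793 D=2048/793 F=2 G=2 H=4096/1991] → run F
t=19: vr[B=2048/793 D=2048/793 G=2 H=4096/1991] → run G
t=20: vr[B=2048/793 D=2048/793 G=3 H=4096/1991] → run H
t=21: vr[B=2048/793 D=2048/793 G=3 H=5120/1991] → run H
t=22: vr[B=2048/793 D=2048/793 G=3] → run B
t=23: vr[D=2048/793 G=3] → run D
t=24: vr[D=2560/793 G=3] → run G
t=25: vr[D=2560/793 G=4] → run D
t=26: vr[G=4] → run G
t=27: vr[G=5] → run G
t=28: vr[G=6] → run G
t=29: vr[G=7] → run G
t=30: (idle)
t=31: (idle)
t=32: (idle)

context switches = 26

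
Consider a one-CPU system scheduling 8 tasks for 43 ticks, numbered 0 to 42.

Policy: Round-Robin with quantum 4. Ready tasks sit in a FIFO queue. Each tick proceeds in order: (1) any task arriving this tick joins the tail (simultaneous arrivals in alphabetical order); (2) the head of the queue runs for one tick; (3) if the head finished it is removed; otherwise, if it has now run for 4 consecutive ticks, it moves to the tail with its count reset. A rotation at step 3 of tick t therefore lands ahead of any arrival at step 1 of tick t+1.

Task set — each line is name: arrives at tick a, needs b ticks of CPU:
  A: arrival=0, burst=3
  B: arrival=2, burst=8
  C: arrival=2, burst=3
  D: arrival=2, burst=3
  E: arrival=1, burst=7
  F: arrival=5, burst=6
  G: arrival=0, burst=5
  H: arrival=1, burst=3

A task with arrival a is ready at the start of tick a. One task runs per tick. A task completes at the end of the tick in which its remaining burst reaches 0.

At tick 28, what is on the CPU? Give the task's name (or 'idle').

running at tick 28 = G

t=0: queue=[A,G] q_used=0 → run A
t=1: queue=[A,G,E,H] q_used=1 → run A
t=2: queue=[A,G,E,H,B,C,D] q_used=2 → run A
t=3: queue=[G,E,H,B,C,D] q_used=0 → run G
t=4: queue=[G,E,H,B,C,D] q_used=1 → run G
t=5: queue=[G,E,H,B,C,D,F] q_used=2 → run G
t=6: queue=[G,E,H,B,C,D,F] q_used=3 → run G
t=7: queue=[E,H,B,C,D,F,G] q_used=0 → run E
t=8: queue=[E,H,B,C,D,F,G] q_used=1 → run E
t=9: queue=[E,H,B,C,D,F,G] q_used=2 → run E
t=10: queue=[E,H,B,C,D,F,G] q_used=3 → run E
t=11: queue=[H,B,C,D,F,G,E] q_used=0 → run H
t=12: queue=[H,B,C,D,F,G,E] q_used=1 → run H
t=13: queue=[H,B,C,D,F,G,E] q_used=2 → run H
t=14: queue=[B,C,D,F,G,E] q_used=0 → run B
t=15: queue=[B,C,D,F,G,E] q_used=1 → run B
t=16: queue=[B,C,D,F,G,E] q_used=2 → run B
t=17: queue=[B,C,D,F,G,E] q_used=3 → run B
t=18: queue=[C,D,F,G,E,B] q_used=0 → run C
t=19: queue=[C,D,F,G,E,B] q_used=1 → run C
t=20: queue=[C,D,F,G,E,B] q_used=2 → run C
t=21: queue=[D,F,G,E,B] q_used=0 → run D
t=22: queue=[D,F,G,E,B] q_used=1 → run D
t=23: queue=[D,F,G,E,B] q_used=2 → run D
t=24: queue=[F,G,E,B] q_used=0 → run F
t=25: queue=[F,G,E,B] q_used=1 → run F
t=26: queue=[F,G,E,B] q_used=2 → run F
t=27: queue=[F,G,E,B] q_used=3 → run F
t=28: queue=[G,E,B,F] q_used=0 → run G
t=29: queue=[E,B,F] q_used=0 → run E
t=30: queue=[E,B,F] q_used=1 → run E
t=31: queue=[E,B,F] q_used=2 → run E
t=32: queue=[B,F] q_used=0 → run B
t=33: queue=[B,F] q_used=1 → run B
t=34: queue=[B,F] q_used=2 → run B
t=35: queue=[B,F] q_used=3 → run B
t=36: queue=[F] q_used=0 → run F
t=37: queue=[F] q_used=1 → run F
t=38: (idle)
t=39: (idle)
t=40: (idle)
t=41: (idle)
t=42: (idle)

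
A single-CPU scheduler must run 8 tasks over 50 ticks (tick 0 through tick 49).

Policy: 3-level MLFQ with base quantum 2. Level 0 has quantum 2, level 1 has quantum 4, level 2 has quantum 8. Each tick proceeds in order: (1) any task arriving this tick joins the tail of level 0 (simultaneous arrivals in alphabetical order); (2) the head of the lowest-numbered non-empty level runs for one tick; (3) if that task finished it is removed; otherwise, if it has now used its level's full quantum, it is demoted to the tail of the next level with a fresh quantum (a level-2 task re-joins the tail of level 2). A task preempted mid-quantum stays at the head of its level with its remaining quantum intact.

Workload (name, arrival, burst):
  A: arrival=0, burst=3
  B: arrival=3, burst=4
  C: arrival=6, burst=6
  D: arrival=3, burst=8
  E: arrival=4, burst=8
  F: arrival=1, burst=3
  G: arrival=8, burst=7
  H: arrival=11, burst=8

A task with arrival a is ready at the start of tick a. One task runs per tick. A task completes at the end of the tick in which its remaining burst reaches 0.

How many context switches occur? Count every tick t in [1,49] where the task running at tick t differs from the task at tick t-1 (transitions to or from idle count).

context switches = 20

t=0: L0/L1/L2 = A/-/- → run A
t=1: L0/L1/L2 = AF/-/- → run A
t=2: L0/L1/L2 = F/A/- → run F
t=3: L0/L1/L2 = FBD/A/- → run F
t=4: L0/L1/L2 = BDE/AF/- → run B
t=5: L0/L1/L2 = BDE/AF/- → run B
t=6: L0/L1/L2 = DEC/AFB/- → run D
t=7: L0/L1/L2 = DEC/AFB/- → run D
t=8: L0/L1/L2 = ECG/AFBD/- → run E
t=9: L0/L1/L2 = ECG/AFBD/- → run E
t=10: L0/L1/L2 = CG/AFBDE/- → run C
t=11: L0/L1/L2 = CGH/AFBDE/- → run C
t=12: L0/L1/L2 = GH/AFBDEC/- → run G
t=13: L0/L1/L2 = GH/AFBDEC/- → run G
t=14: L0/L1/L2 = H/AFBDECG/- → run H
t=15: L0/L1/L2 = H/AFBDECG/- → run H
t=16: L0/L1/L2 = -/AFBDECGH/- → run A
t=17: L0/L1/L2 = -/FBDECGH/- → run F
t=18: L0/L1/L2 = -/BDECGH/- → run B
t=19: L0/L1/L2 = -/BDECGH/- → run B
t=20: L0/L1/L2 = -/DECGH/- → run D
t=21: L0/L1/L2 = -/DECGH/- → run D
t=22: L0/L1/L2 = -/DECGH/- → run D
t=23: L0/L1/L2 = -/DECGH/- → run D
t=24: L0/L1/L2 = -/ECGH/D → run E
t=25: L0/L1/L2 = -/ECGH/D → run E
t=26: L0/L1/L2 = -/ECGH/D → run E
t=27: L0/L1/L2 = -/ECGH/D → run E
t=28: L0/L1/L2 = -/CGH/DE → run C
t=29: L0/L1/L2 = -/CGH/DE → run C
t=30: L0/L1/L2 = -/CGH/DE → run C
t=31: L0/L1/L2 = -/CGH/DE → run C
t=32: L0/L1/L2 = -/GH/DE → run G
t=33: L0/L1/L2 = -/GH/DE → run G
t=34: L0/L1/L2 = -/GH/DE → run G
t=35: L0/L1/L2 = -/GH/DE → run G
t=36: L0/L1/L2 = -/H/DEG → run H
t=37: L0/L1/L2 = -/H/DEG → run H
t=38: L0/L1/L2 = -/H/DEG → run H
t=39: L0/L1/L2 = -/H/DEG → run H
t=40: L0/L1/L2 = -/-/DEGH → run D
t=41: L0/L1/L2 = -/-/DEGH → run D
t=42: L0/L1/L2 = -/-/EGH → run E
t=43: L0/L1/L2 = -/-/EGH → run E
t=44: L0/L1/L2 = -/-/GH → run G
t=45: L0/L1/L2 = -/-/H → run H
t=46: L0/L1/L2 = -/-/H → run H
t=47: (idle)
t=48: (idle)
t=49: (idle)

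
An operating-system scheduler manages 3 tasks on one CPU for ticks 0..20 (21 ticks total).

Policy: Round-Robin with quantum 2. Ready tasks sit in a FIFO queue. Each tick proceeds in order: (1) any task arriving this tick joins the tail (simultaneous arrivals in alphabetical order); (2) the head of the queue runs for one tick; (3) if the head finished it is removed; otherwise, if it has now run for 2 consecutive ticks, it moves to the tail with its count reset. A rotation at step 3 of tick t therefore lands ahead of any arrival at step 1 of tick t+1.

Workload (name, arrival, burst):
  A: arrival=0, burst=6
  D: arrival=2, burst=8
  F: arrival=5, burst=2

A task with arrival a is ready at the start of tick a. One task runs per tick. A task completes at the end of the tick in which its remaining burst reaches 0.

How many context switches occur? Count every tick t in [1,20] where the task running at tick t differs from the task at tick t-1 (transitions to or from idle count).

t=0: queue=[A] q_used=0 → run A
t=1: queue=[A] q_used=1 → run A
t=2: queue=[A,D] q_used=0 → run A
t=3: queue=[A,D] q_used=1 → run A
t=4: queue=[D,A] q_used=0 → run D
t=5: queue=[D,A,F] q_used=1 → run D
t=6: queue=[A,F,D] q_used=0 → run A
t=7: queue=[A,F,D] q_used=1 → run A
t=8: queue=[F,D] q_used=0 → run F
t=9: queue=[F,D] q_used=1 → run F
t=10: queue=[D] q_used=0 → run D
t=11: queue=[D] q_used=1 → run D
t=12: queue=[D] q_used=0 → run D
t=13: queue=[D] q_used=1 → run D
t=14: queue=[D] q_used=0 → run D
t=15: queue=[D] q_used=1 → run D
t=16: (idle)
t=17: (idle)
t=18: (idle)
t=19: (idle)
t=20: (idle)

context switches = 5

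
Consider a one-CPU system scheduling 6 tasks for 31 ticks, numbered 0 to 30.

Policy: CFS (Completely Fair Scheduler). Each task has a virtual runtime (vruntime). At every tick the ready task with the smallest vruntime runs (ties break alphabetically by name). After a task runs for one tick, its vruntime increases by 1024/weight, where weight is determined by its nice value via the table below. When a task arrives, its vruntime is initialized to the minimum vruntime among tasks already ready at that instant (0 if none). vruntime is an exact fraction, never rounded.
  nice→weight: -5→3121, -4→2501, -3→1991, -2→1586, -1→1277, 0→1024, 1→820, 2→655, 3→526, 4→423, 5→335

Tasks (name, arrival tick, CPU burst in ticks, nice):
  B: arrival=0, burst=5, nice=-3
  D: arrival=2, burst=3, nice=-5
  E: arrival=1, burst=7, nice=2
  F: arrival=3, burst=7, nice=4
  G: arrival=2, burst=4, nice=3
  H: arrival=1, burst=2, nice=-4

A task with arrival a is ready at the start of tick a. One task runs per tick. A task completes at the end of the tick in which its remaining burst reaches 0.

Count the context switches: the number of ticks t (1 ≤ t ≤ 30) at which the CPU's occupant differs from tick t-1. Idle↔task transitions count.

context switches = 23

t=0: vr[B=0] → run B
t=1: vr[B=1024/1991 E=1024/1991 H=1024/1991] → run B
t=2: vr[B=2048/1991 D=1024/1991 E=1024/1991 G=1024/1991 H=1024/1991] → run D
t=3: vr[B=2048/1991 D=5234688/6213911 E=1024/1991 F=1024/1991 G=1024/1991 H=1024/1991] → run E
t=4: vr[B=2048/1991 D=5234688/6213911 E=2709504/1304105 F=1024/1991 G=1024/1991 H=1024/1991] → run F
t=5: vr[B=2048/1991 D=5234688/6213911 E=2709504/1304105 F=2471936/842193 G=1024/1991 H=1024/1991] → run G
t=6: vr[B=2048/1991 D=5234688/6213911 E=2709504/1304105 F=2471936/842193 G=1288704/523633 H=1024/1991] → run H
t=7: vr[B=2048/1991 D=5234688/6213911 E=2709504/1304105 F=2471936/842193 G=1288704/523633 H=4599808/4979491] → run D
t=8: vr[B=2048/1991 D=7273472/6213911 E=2709504/1304105 F=2471936/842193 G=1288704/523633 H=4599808/4979491] → run H
t=9: vr[B=2048/1991 D=7273472/6213911 E=2709504/1304105 F=2471936/842193 G=1288704/523633] → run B
t=10: vr[B=3072/1991 D=7273472/6213911 E=2709504/1304105 F=2471936/842193 G=1288704/523633] → run D
t=11: vr[B=3072/1991 E=2709504/1304105 F=2471936/842193 G=1288704/523633] → run B
t=12: vr[B=4096/1991 E=2709504/1304105 F=2471936/842193 G=1288704/523633] → run B
t=13: vr[E=2709504/1304105 F=2471936/842193 G=1288704/523633] → run E
t=14: vr[E=4748288/1304105 F=2471936/842193 G=1288704/523633] → run G
t=15: vr[E=4748288/1304105 F=2471936/842193 G=2308096/523633] → run F
t=16: vr[E=4748288/1304105 F=4510720/842193 G=2308096/523633] → run E
t=17: vr[E=6787072/1304105 F=4510720/842193 G=2308096/523633] → run G
t=18: vr[E=6787072/1304105 F=4510720/842193 G=3327488/523633] → run E
t=19: vr[E=8825856/1304105 F=4510720/842193 G=3327488/523633] → run F
t=20: vr[E=8825856/1304105 F=2183168/280731 G=3327488/523633] → run G
t=21: vr[E=8825856/1304105 F=2183168/280731] → run E
t=22: vr[E=2172928/260821 F=2183168/280731] → run F
t=23: vr[E=2172928/260821 F=8588288/842193] → run E
t=24: vr[E=12903424/1304105 F=8588288/842193] → run E
t=25: vr[F=8588288/842193] → run F
t=26: vr[F=10627072/842193] → run F
t=27: vr[F=4221952/280731] → run F
t=28: (idle)
t=29: (idle)
t=30: (idle)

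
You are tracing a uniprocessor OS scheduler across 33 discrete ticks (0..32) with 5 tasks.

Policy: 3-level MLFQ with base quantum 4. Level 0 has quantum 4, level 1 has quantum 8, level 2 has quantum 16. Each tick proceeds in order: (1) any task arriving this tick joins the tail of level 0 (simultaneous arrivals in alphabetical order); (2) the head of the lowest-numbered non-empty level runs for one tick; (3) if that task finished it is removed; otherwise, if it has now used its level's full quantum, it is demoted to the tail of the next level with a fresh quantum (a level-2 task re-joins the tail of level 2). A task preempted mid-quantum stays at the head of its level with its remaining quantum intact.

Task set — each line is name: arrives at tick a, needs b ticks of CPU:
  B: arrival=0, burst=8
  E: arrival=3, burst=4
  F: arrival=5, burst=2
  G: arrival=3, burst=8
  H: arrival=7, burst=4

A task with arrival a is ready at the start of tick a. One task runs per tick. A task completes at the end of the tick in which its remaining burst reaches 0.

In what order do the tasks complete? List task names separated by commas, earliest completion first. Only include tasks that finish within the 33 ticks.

completion order = E, F, H, B, G

t=0: L0/L1/L2 = B/-/- → run B
t=1: L0/L1/L2 = B/-/- → run B
t=2: L0/L1/L2 = B/-/- → run B
t=3: L0/L1/L2 = BEG/-/- → run B
t=4: L0/L1/L2 = EG/B/- → run E
t=5: L0/L1/L2 = EGF/B/- → run E
t=6: L0/L1/L2 = EGF/B/- → run E
t=7: L0/L1/L2 = EGFH/B/- → run E
t=8: L0/L1/L2 = GFH/B/- → run G
t=9: L0/L1/L2 = GFH/B/- → run G
t=10: L0/L1/L2 = GFH/B/- → run G
t=11: L0/L1/L2 = GFH/B/- → run G
t=12: L0/L1/L2 = FH/BG/- → run F
t=13: L0/L1/L2 = FH/BG/- → run F
t=14: L0/L1/L2 = H/BG/- → run H
t=15: L0/L1/L2 = H/BG/- → run H
t=16: L0/L1/L2 = H/BG/- → run H
t=17: L0/L1/L2 = H/BG/- → run H
t=18: L0/L1/L2 = -/BG/- → run B
t=19: L0/L1/L2 = -/BG/- → run B
t=20: L0/L1/L2 = -/BG/- → run B
t=21: L0/L1/L2 = -/BG/- → run B
t=22: L0/L1/L2 = -/G/- → run G
t=23: L0/L1/L2 = -/G/- → run G
t=24: L0/L1/L2 = -/G/- → run G
t=25: L0/L1/L2 = -/G/- → run G
t=26: (idle)
t=27: (idle)
t=28: (idle)
t=29: (idle)
t=30: (idle)
t=31: (idle)
t=32: (idle)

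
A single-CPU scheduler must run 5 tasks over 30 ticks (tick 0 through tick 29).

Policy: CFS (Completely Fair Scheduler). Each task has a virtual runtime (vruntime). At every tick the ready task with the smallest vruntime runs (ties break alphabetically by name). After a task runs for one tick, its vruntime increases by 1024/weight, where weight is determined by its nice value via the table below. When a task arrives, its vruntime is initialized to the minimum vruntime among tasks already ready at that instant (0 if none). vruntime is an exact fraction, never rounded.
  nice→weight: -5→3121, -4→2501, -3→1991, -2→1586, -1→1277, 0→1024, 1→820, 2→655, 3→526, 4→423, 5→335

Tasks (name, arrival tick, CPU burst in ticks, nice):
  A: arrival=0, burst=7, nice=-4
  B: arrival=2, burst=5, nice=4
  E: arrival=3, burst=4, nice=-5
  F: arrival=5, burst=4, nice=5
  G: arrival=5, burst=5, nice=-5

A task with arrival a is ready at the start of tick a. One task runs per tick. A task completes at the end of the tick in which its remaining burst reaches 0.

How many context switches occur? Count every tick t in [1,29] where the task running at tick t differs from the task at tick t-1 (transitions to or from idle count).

t=0: vr[A=0] → run A
t=1: vr[A=1024/2501] → run A
t=2: vr[A=2048/2501 B=2048/2501] → run A
t=3: vr[A=3072/2501 B=2048/2501 E=2048/2501] → run B
t=4: vr[A=3072/2501 B=3427328/1057923 E=2048/2501] → run E
t=5: vr[A=3072/2501 B=3427328/1057923 E=8952832/7805621 F=8952832/7805621 G=8952832/7805621] → run E
t=6: vr[A=3072/2501 B=3427328/1057923 E=11513856/7805621 F=8952832/7805621 G=8952832/7805621] → run F
t=7: vr[A=3072/2501 B=3427328/1057923 E=11513856/7805621 F=10992154624/2614883035 G=8952832/7805621] → run G
t=8: vr[A=3072/2501 B=3427328/1057923 E=11513856/7805621 F=10992154624/2614883035 G=11513856/7805621] → run A
t=9: vr[A=4096/2501 B=3427328/1057923 E=11513856/7805621 F=10992154624/2614883035 G=11513856/7805621] → run E
t=10: vr[A=4096/2501 B=3427328/1057923 E=14074880/7805621 F=10992154624/2614883035 G=11513856/7805621] → run G
t=11: vr[A=4096/2501 B=3427328/1057923 E=14074880/7805621 F=10992154624/2614883035 G=14074880/7805621] → run A
t=12: vr[A=5120/2501 B=3427328/1057923 E=14074880/7805621 F=10992154624/2614883035 G=14074880/7805621] → run E
t=13: vr[A=5120/2501 B=3427328/1057923 F=10992154624/2614883035 G=14074880/7805621] → run G
t=14: vr[A=5120/2501 B=3427328/1057923 F=10992154624/2614883035 G=16635904/7805621] → run A
t=15: vr[A=6144/2501 B=3427328/1057923 F=10992154624/2614883035 G=16635904/7805621] → run G
t=16: vr[A=6144/2501 B=3427328/1057923 F=10992154624/2614883035 G=19196928/7805621] → run A
t=17: vr[B=3427328/1057923 F=10992154624/2614883035 G=19196928/7805621] → run G
t=18: vr[B=3427328/1057923 F=10992154624/2614883035] → run B
t=19: vr[B=5988352/1057923 F=10992154624/2614883035] → run F
t=20: vr[B=5988352/1057923 F=18985110528/2614883035] → run B
t=21: vr[B=2849792/352641 F=18985110528/2614883035] → run F
t=22: vr[B=2849792/352641 F=26978066432/2614883035] → run B
t=23: vr[B=11110400/1057923 F=26978066432/2614883035] → run F
t=24: vr[B=11110400/1057923] → run B
t=25: (idle)
t=26: (idle)
t=27: (idle)
t=28: (idle)
t=29: (idle)

context switches = 22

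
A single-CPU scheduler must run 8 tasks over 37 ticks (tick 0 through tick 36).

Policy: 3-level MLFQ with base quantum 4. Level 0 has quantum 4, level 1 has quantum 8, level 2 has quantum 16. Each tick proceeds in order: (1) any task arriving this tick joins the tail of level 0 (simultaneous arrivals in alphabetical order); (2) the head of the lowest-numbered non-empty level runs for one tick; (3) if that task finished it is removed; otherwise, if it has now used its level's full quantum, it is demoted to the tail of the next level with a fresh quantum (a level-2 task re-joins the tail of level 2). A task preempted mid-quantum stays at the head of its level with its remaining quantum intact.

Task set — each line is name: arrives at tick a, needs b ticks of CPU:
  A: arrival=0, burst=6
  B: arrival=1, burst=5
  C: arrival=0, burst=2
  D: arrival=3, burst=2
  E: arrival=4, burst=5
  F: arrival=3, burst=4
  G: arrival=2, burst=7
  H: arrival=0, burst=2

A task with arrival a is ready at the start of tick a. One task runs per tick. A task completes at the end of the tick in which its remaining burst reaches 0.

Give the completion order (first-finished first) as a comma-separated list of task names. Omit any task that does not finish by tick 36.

completion order = C, H, D, F, A, B, G, E

t=0: L0/L1/L2 = ACH/-/- → run A
t=1: L0/L1/L2 = ACHB/-/- → run A
t=2: L0/L1/L2 = ACHBG/-/- → run A
t=3: L0/L1/L2 = ACHBGDF/-/- → run A
t=4: L0/L1/L2 = CHBGDFE/A/- → run C
t=5: L0/L1/L2 = CHBGDFE/A/- → run C
t=6: L0/L1/L2 = HBGDFE/A/- → run H
t=7: L0/L1/L2 = HBGDFE/A/- → run H
t=8: L0/L1/L2 = BGDFE/A/- → run B
t=9: L0/L1/L2 = BGDFE/A/- → run B
t=10: L0/L1/L2 = BGDFE/A/- → run B
t=11: L0/L1/L2 = BGDFE/A/- → run B
t=12: L0/L1/L2 = GDFE/AB/- → run G
t=13: L0/L1/L2 = GDFE/AB/- → run G
t=14: L0/L1/L2 = GDFE/AB/- → run G
t=15: L0/L1/L2 = GDFE/AB/- → run G
t=16: L0/L1/L2 = DFE/ABG/- → run D
t=17: L0/L1/L2 = DFE/ABG/- → run D
t=18: L0/L1/L2 = FE/ABG/- → run F
t=19: L0/L1/L2 = FE/ABG/- → run F
t=20: L0/L1/L2 = FE/ABG/- → run F
t=21: L0/L1/L2 = FE/ABG/- → run F
t=22: L0/L1/L2 = E/ABG/- → run E
t=23: L0/L1/L2 = E/ABG/- → run E
t=24: L0/L1/L2 = E/ABG/- → run E
t=25: L0/L1/L2 = E/ABG/- → run E
t=26: L0/L1/L2 = -/ABGE/- → run A
t=27: L0/L1/L2 = -/ABGE/- → run A
t=28: L0/L1/L2 = -/BGE/- → run B
t=29: L0/L1/L2 = -/GE/- → run G
t=30: L0/L1/L2 = -/GE/- → run G
t=31: L0/L1/L2 = -/GE/- → run G
t=32: L0/L1/L2 = -/E/- → run E
t=33: (idle)
t=34: (idle)
t=35: (idle)
t=36: (idle)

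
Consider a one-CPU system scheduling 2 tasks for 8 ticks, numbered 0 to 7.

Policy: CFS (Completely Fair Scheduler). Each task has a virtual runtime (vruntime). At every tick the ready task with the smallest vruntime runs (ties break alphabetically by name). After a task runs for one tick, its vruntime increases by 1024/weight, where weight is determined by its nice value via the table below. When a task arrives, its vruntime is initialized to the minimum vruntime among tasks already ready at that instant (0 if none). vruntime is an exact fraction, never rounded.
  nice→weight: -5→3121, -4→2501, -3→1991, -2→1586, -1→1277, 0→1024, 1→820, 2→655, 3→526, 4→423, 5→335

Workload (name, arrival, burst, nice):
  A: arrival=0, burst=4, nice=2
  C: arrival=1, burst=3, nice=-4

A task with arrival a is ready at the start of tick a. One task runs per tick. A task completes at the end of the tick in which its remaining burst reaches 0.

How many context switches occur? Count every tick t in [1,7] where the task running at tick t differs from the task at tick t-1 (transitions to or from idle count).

context switches = 3

t=0: vr[A=0] → run A
t=1: vr[A=1024/655 C=1024/655] → run A
t=2: vr[A=2048/655 C=1024/655] → run C
t=3: vr[A=2048/655 C=3231744/1638155] → run C
t=4: vr[A=2048/655 C=3902464/1638155] → run C
t=5: vr[A=2048/655] → run A
t=6: vr[A=3072/655] → run A
t=7: (idle)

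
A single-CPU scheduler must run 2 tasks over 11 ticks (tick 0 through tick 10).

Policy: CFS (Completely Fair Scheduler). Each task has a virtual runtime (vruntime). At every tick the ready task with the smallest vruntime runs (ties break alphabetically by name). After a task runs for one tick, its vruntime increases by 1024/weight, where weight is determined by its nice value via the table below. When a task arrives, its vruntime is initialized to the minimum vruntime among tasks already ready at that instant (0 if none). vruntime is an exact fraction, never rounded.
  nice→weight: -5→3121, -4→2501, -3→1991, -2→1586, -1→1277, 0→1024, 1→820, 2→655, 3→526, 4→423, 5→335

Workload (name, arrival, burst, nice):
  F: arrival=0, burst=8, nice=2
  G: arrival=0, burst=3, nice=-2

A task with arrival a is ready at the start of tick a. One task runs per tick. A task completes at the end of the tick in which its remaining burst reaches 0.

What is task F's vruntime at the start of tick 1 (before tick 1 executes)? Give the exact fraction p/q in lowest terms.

vruntime(F, start of tick 1) = 1024/655

t=0: vr[F=0 G=0] → run F
t=1: vr[F=1024/655 G=0] → run G
t=2: vr[F=1024/655 G=512/793] → run G
t=3: vr[F=1024/655 G=1024/793] → run G
t=4: vr[F=1024/655] → run F
t=5: vr[F=2048/655] → run F
t=6: vr[F=3072/655] → run F
t=7: vr[F=4096/655] → run F
t=8: vr[F=1024/131] → run F
t=9: vr[F=6144/655] → run F
t=10: vr[F=7168/655] → run F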